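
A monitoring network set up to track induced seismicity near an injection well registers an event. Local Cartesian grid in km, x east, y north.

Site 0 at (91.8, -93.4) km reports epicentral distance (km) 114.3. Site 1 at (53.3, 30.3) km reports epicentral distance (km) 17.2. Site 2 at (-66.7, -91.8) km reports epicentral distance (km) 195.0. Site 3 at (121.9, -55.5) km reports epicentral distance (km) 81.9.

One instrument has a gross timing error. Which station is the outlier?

Solve using three stations at a time. Using Site 0, Site 2, Site 3 (subtract circle equations pairwise → linear system) gives (x, y) ≈ (92.4, 20.9).
Distances from that point to each station vs reported:
  Site 0: calculated 114.3 vs reported 114.3 → residual 0.0 km
  Site 1: calculated 40.3 vs reported 17.2 → residual 23.1 km
  Site 2: calculated 195.0 vs reported 195.0 → residual 0.0 km
  Site 3: calculated 81.8 vs reported 81.9 → residual 0.1 km
Site 0, Site 2, Site 3 are mutually consistent (residuals ≈ 0); Site 1 is off by 23.1 km.

Site 1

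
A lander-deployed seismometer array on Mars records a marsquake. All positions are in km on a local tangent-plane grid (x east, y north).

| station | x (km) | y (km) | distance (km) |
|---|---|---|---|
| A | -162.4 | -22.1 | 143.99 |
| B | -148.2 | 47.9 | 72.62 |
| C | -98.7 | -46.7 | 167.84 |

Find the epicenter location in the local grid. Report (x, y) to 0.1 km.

Circle about each station: (x + 162.4)² + (y + 22.1)² = 143.99²; (x + 148.2)² + (y − 47.9)² = 72.62²; (x + 98.7)² + (y + 46.7)² = 167.84².
Subtracting the A equation from the B and C equations removes the quadratic terms:
28.4 x + 140.0 y = 12854.94
127.4 x − 49.2 y = -22376.74
Solving the 2×2 system: x ≈ -130.0, y ≈ 118.2 km.

x ≈ -130.0 km, y ≈ 118.2 km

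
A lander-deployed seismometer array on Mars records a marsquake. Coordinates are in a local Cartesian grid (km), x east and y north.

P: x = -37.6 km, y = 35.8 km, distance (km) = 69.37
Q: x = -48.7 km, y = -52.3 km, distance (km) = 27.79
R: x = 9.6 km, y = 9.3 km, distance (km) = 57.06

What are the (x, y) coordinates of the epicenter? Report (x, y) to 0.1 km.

(-28.7, -33.0)

Circle about each station: (x + 37.6)² + (y − 35.8)² = 69.37²; (x + 48.7)² + (y + 52.3)² = 27.79²; (x − 9.6)² + (y − 9.3)² = 57.06².
Subtracting pairs of circle equations eliminates x²+y² and gives linear equations (the radical axes):
-22.2 x − 176.2 y = 6451.49
94.4 x − 53.0 y = -960.40
Solving the 2×2 system: x ≈ -28.7, y ≈ -33.0 km.
Check against P (with the unrounded x, y): √((x + 37.6)²+(y − 35.8)²) = 69.37 ≈ 69.37 km. ✓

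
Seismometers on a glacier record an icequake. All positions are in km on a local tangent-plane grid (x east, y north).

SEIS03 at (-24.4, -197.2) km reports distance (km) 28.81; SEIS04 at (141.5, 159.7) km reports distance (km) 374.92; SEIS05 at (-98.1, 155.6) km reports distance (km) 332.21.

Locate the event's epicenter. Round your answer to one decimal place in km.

Circle about each station: (x + 24.4)² + (y + 197.2)² = 28.81²; (x − 141.5)² + (y − 159.7)² = 374.92²; (x + 98.1)² + (y − 155.6)² = 332.21².
Subtracting pairs of circle equations eliminates x²+y² and gives linear equations (the radical axes):
331.8 x + 713.8 y = -133691.85
-147.4 x + 705.6 y = -115181.70
Solving the 2×2 system: x ≈ -35.7, y ≈ -170.7 km.

-35.7 km east, -170.7 km north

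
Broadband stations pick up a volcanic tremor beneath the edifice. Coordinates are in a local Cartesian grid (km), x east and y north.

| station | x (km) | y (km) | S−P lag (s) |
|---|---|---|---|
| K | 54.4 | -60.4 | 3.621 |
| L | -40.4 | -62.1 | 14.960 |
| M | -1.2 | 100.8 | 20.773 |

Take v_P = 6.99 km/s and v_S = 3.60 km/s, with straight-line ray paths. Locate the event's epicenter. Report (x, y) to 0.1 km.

(67.8, -37.1)

Distance from S−P lag: d = Δt · v_P v_S / (v_P − v_S) = Δt · (6.99·3.60)/(6.99−3.60) ≈ 7.4230·Δt.
So d_K = 26.88, d_L = 111.05, d_M = 154.20 km.
Circle about each station: (x − 54.4)² + (y + 60.4)² = 26.88²; (x + 40.4)² + (y + 62.1)² = 111.05²; (x + 1.2)² + (y − 100.8)² = 154.20².
Subtracting the K equation from the L and M equations removes the quadratic terms:
-189.6 x − 3.4 y = -12728.52
-111.2 x + 322.4 y = -19500.55
Solving the 2×2 system: x ≈ 67.8, y ≈ -37.1 km.
Check against K (with the unrounded x, y): √((x − 54.4)²+(y + 60.4)²) = 26.88 ≈ 26.88 km. ✓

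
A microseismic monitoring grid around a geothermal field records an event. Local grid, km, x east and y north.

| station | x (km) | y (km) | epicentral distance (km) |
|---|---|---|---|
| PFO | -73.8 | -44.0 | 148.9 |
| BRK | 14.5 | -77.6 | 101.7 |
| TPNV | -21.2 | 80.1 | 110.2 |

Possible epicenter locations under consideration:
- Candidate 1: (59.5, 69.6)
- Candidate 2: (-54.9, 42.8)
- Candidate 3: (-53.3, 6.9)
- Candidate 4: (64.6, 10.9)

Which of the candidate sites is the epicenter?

For each candidate, compare |candidate − station| to the reported distance:
Candidate 1: residuals PFO 26.2, BRK 52.2, TPNV 28.8 → max 52.2 km
Candidate 2: residuals PFO 60.1, BRK 37.3, TPNV 59.9 → max 60.1 km
Candidate 3: residuals PFO 94.0, BRK 6.6, TPNV 30.3 → max 94.0 km
Candidate 4: residuals PFO 0.0, BRK 0.0, TPNV 0.0 → max 0.0 km
Only Candidate 4 has all residuals ≈ 0.

Candidate 4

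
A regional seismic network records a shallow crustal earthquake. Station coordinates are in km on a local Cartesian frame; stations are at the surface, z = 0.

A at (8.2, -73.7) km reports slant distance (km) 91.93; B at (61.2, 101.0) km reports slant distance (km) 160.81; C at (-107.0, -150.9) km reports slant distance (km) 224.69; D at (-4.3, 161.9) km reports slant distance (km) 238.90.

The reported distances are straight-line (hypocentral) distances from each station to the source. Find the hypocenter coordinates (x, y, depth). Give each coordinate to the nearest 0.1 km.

x ≈ 94.1 km, y ≈ -54.2 km, depth ≈ 26.3 km

Each station gives a sphere (x−x_i)² + (y−y_i)² + z² = d_i² (stations at z=0).
Subtracting the A sphere from B and C: z² cancels, leaving linear equations in x and y:
106.0 x + 349.4 y = -8961.22
-230.4 x − 154.4 y = -13313.59
Solving: x ≈ 94.104, y ≈ -54.196 km (keep extra digits for the depth step; rounded: 94.1, -54.2).
Then from the A sphere: z² = 91.93² − (x − 8.2)² − (y + 73.7)² with x = 94.104, y = -54.196, so z ≈ 26.291 ≈ 26.3 km.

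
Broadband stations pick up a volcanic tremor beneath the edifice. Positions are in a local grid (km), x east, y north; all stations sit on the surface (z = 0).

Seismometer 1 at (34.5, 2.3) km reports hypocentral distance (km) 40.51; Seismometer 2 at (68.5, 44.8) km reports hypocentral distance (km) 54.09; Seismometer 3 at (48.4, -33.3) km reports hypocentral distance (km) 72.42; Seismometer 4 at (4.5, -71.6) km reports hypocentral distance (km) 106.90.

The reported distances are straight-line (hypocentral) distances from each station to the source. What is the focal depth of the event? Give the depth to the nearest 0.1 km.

z ≈ 29.2 km

Each station gives a sphere (x−x_i)² + (y−y_i)² + z² = d_i² (stations at z=0).
Subtracting the Seismometer 1 sphere from Seismometer 2 and Seismometer 3: z² cancels, leaving linear equations in x and y:
68.0 x + 85.0 y = 4219.08
27.8 x − 71.2 y = -1347.69
Solving: x ≈ 25.795, y ≈ 29.000 km (keep extra digits for the depth step; rounded: 25.8, 29.0).
Then from the Seismometer 1 sphere: z² = 40.51² − (x − 34.5)² − (y − 2.3)² with x = 25.795, y = 29.000, so z ≈ 29.196 ≈ 29.2 km.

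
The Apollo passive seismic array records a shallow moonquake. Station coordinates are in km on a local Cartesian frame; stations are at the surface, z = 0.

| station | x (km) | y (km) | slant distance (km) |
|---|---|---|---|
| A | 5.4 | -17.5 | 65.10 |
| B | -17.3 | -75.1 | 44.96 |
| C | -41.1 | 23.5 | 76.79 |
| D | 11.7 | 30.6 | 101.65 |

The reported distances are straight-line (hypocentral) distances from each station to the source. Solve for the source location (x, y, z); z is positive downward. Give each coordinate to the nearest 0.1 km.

x ≈ -46.4 km, y ≈ -49.6 km, depth ≈ 22.9 km

Each station gives a sphere (x−x_i)² + (y−y_i)² + z² = d_i² (stations at z=0).
Subtracting the A sphere from B and C: z² cancels, leaving linear equations in x and y:
-45.4 x − 115.2 y = 7820.50
-93.0 x + 82.0 y = 247.36
Solving: x ≈ -46.395, y ≈ -49.602 km (keep extra digits for the depth step; rounded: -46.4, -49.6).
Then from the A sphere: z² = 65.10² − (x − 5.4)² − (y + 17.5)² with x = -46.395, y = -49.602, so z ≈ 22.907 ≈ 22.9 km.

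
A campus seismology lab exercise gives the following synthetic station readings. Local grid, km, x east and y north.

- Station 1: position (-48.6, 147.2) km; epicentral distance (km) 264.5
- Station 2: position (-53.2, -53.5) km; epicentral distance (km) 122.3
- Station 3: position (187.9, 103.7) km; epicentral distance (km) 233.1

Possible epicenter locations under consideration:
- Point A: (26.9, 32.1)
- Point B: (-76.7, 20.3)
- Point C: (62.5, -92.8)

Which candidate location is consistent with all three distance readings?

Point C

For each candidate, compare |candidate − station| to the reported distance:
Point A: residuals Station 1 126.8, Station 2 5.1, Station 3 56.9 → max 126.8 km
Point B: residuals Station 1 134.5, Station 2 44.8, Station 3 44.3 → max 134.5 km
Point C: residuals Station 1 0.0, Station 2 0.1, Station 3 0.0 → max 0.1 km
Only Point C has all residuals ≈ 0.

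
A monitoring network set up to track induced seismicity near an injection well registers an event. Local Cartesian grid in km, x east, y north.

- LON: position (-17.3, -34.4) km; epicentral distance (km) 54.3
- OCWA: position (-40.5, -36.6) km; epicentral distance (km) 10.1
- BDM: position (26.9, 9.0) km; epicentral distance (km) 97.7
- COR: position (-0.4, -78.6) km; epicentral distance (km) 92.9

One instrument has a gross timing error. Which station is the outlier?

OCWA

Solve using three stations at a time. Using LON, BDM, COR (subtract circle equations pairwise → linear system) gives (x, y) ≈ (-67.8, -14.8).
Distances from that point to each station vs reported:
  LON: calculated 54.2 vs reported 54.3 → residual 0.1 km
  OCWA: calculated 35.0 vs reported 10.1 → residual 24.9 km
  BDM: calculated 97.6 vs reported 97.7 → residual 0.1 km
  COR: calculated 92.8 vs reported 92.9 → residual 0.1 km
LON, BDM, COR are mutually consistent (residuals ≈ 0); OCWA is off by 24.9 km.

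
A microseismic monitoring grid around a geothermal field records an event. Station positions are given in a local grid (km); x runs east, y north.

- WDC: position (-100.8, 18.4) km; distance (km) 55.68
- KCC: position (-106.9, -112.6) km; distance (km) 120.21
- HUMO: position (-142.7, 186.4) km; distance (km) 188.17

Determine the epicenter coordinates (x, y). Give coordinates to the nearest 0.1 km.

Circle about each station: (x + 100.8)² + (y − 18.4)² = 55.68²; (x + 106.9)² + (y + 112.6)² = 120.21²; (x + 142.7)² + (y − 186.4)² = 188.17².
Subtracting the WDC equation from the KCC and HUMO equations removes the quadratic terms:
-12.2 x − 262.0 y = 2256.99
-83.8 x + 336.0 y = 12301.36
Solving the 2×2 system: x ≈ -152.8, y ≈ -1.5 km.
Check against WDC (with the unrounded x, y): √((x + 100.8)²+(y − 18.4)²) = 55.68 ≈ 55.68 km. ✓

-152.8 km east, -1.5 km north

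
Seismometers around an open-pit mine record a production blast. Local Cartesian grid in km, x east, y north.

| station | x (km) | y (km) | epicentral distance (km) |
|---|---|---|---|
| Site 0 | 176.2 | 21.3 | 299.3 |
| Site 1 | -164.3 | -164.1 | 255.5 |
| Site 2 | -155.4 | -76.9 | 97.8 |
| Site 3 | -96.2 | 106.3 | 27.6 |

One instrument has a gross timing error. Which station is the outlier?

Solve using three stations at a time. Using Site 0, Site 1, Site 3 (subtract circle equations pairwise → linear system) gives (x, y) ≈ (-115.9, 86.8).
Distances from that point to each station vs reported:
  Site 0: calculated 299.3 vs reported 299.3 → residual 0.0 km
  Site 1: calculated 255.5 vs reported 255.5 → residual 0.0 km
  Site 2: calculated 168.4 vs reported 97.8 → residual 70.6 km
  Site 3: calculated 27.7 vs reported 27.6 → residual 0.1 km
Site 0, Site 1, Site 3 are mutually consistent (residuals ≈ 0); Site 2 is off by 70.6 km.

Site 2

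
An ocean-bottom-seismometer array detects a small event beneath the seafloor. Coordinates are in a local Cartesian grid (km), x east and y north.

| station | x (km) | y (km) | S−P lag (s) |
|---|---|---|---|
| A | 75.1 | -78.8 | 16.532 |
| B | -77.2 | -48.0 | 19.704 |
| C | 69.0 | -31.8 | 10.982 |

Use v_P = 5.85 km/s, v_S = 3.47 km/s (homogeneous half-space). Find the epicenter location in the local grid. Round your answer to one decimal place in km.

Distance from S−P lag: d = Δt · v_P v_S / (v_P − v_S) = Δt · (5.85·3.47)/(5.85−3.47) ≈ 8.5292·Δt.
So d_A = 141.00, d_B = 168.06, d_C = 93.67 km.
Circle about each station: (x − 75.1)² + (y + 78.8)² = 141.00²; (x + 77.2)² + (y + 48.0)² = 168.06²; (x − 69.0)² + (y + 31.8)² = 93.67².
Subtracting the A equation from the B and C equations removes the quadratic terms:
-304.6 x + 61.6 y = -11948.77
-12.2 x + 94.0 y = 5029.72
Solving the 2×2 system: x ≈ 51.4, y ≈ 60.2 km.

x ≈ 51.4 km, y ≈ 60.2 km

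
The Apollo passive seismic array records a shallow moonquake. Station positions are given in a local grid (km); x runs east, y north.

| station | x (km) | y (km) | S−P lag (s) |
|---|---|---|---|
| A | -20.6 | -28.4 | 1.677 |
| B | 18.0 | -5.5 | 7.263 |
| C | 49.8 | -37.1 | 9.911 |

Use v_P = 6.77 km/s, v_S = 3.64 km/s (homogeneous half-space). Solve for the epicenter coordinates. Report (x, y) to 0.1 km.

-28.2 km east, -39.2 km north

Distance from S−P lag: d = Δt · v_P v_S / (v_P − v_S) = Δt · (6.77·3.64)/(6.77−3.64) ≈ 7.8731·Δt.
So d_A = 13.20, d_B = 57.18, d_C = 78.03 km.
Circle about each station: (x + 20.6)² + (y + 28.4)² = 13.20²; (x − 18.0)² + (y + 5.5)² = 57.18²; (x − 49.8)² + (y + 37.1)² = 78.03².
Subtracting the A equation from the B and C equations removes the quadratic terms:
77.2 x + 45.8 y = -3971.98
140.8 x − 17.4 y = -3288.91
Solving the 2×2 system: x ≈ -28.2, y ≈ -39.2 km.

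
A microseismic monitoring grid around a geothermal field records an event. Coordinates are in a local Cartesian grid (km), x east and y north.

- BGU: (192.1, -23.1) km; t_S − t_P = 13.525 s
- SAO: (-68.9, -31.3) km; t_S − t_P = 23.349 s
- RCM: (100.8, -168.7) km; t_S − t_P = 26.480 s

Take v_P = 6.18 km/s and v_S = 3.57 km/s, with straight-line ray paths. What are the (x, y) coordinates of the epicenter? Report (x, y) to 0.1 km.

108.6 km east, 55.0 km north

Distance from S−P lag: d = Δt · v_P v_S / (v_P − v_S) = Δt · (6.18·3.57)/(6.18−3.57) ≈ 8.4531·Δt.
So d_BGU = 114.33, d_SAO = 197.37, d_RCM = 223.84 km.
Circle about each station: (x − 192.1)² + (y + 23.1)² = 114.33²; (x + 68.9)² + (y + 31.3)² = 197.37²; (x − 100.8)² + (y + 168.7)² = 223.84².
Subtracting pairs of circle equations eliminates x²+y² and gives linear equations (the radical axes):
-522.0 x − 16.4 y = -57592.69
-182.6 x − 291.2 y = -35848.69
Solving the 2×2 system: x ≈ 108.6, y ≈ 55.0 km.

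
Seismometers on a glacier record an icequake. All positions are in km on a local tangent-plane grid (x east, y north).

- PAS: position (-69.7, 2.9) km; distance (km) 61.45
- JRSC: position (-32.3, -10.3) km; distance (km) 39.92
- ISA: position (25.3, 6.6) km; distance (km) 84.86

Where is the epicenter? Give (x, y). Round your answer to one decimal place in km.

(-38.1, -49.8)

Circle about each station: (x + 69.7)² + (y − 2.9)² = 61.45²; (x + 32.3)² + (y + 10.3)² = 39.92²; (x − 25.3)² + (y − 6.6)² = 84.86².
Subtracting the PAS equation from the JRSC and ISA equations removes the quadratic terms:
74.8 x − 26.4 y = -1534.62
190.0 x + 7.4 y = -7607.97
Solving the 2×2 system: x ≈ -38.1, y ≈ -49.8 km.
Check against PAS (with the unrounded x, y): √((x + 69.7)²+(y − 2.9)²) = 61.47 ≈ 61.45 km. ✓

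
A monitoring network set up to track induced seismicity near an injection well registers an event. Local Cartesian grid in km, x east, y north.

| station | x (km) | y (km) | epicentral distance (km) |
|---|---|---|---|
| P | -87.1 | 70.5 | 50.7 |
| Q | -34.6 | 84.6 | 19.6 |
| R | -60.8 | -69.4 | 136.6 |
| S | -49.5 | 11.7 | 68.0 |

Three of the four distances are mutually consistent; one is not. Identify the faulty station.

S

Solve using three stations at a time. Using P, Q, R (subtract circle equations pairwise → linear system) gives (x, y) ≈ (-36.7, 65.1).
Distances from that point to each station vs reported:
  P: calculated 50.7 vs reported 50.7 → residual 0.0 km
  Q: calculated 19.6 vs reported 19.6 → residual 0.0 km
  R: calculated 136.6 vs reported 136.6 → residual 0.0 km
  S: calculated 54.9 vs reported 68.0 → residual 13.1 km
P, Q, R are mutually consistent (residuals ≈ 0); S is off by 13.1 km.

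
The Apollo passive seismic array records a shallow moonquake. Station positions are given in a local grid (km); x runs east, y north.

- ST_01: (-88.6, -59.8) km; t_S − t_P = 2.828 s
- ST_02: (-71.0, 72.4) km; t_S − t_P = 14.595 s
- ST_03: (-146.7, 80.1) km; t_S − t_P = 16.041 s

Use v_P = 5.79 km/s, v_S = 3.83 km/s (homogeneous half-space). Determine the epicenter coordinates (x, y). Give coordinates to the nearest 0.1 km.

-88.5 km east, -91.8 km north

Distance from S−P lag: d = Δt · v_P v_S / (v_P − v_S) = Δt · (5.79·3.83)/(5.79−3.83) ≈ 11.3141·Δt.
So d_ST_01 = 32.00, d_ST_02 = 165.13, d_ST_03 = 181.49 km.
Circle about each station: (x + 88.6)² + (y + 59.8)² = 32.00²; (x + 71.0)² + (y − 72.4)² = 165.13²; (x + 146.7)² + (y − 80.1)² = 181.49².
Subtracting pairs of circle equations eliminates x²+y² and gives linear equations (the radical axes):
35.2 x + 264.4 y = -27387.16
-116.2 x + 279.8 y = -15403.72
Solving the 2×2 system: x ≈ -88.5, y ≈ -91.8 km.
Check against ST_01 (with the unrounded x, y): √((x + 88.6)²+(y + 59.8)²) = 32.00 ≈ 32.00 km. ✓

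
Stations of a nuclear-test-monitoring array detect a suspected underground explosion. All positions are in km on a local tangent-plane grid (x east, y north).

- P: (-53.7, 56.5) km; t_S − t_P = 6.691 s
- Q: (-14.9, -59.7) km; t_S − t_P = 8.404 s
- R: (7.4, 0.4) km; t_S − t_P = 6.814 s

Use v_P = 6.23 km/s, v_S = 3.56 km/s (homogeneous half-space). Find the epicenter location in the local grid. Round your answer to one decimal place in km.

(-49.2, 1.1)

Distance from S−P lag: d = Δt · v_P v_S / (v_P − v_S) = Δt · (6.23·3.56)/(6.23−3.56) ≈ 8.3067·Δt.
So d_P = 55.58, d_Q = 69.81, d_R = 56.60 km.
Circle about each station: (x + 53.7)² + (y − 56.5)² = 55.58²; (x + 14.9)² + (y + 59.7)² = 69.81²; (x − 7.4)² + (y − 0.4)² = 56.60².
Subtracting the P equation from the Q and R equations removes the quadratic terms:
77.6 x − 232.4 y = -4074.14
122.2 x − 112.2 y = -6135.44
Solving the 2×2 system: x ≈ -49.2, y ≈ 1.1 km.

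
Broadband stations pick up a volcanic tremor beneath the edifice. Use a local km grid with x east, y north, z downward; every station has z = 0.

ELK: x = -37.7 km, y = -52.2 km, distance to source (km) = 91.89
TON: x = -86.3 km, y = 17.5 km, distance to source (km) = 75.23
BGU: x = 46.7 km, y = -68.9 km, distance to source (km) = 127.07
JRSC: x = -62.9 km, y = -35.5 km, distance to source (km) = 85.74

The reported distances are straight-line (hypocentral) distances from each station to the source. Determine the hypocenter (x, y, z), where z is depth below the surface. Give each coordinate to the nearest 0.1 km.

x ≈ -23.3 km, y ≈ 29.6 km, depth ≈ 39.3 km

Each station gives a sphere (x−x_i)² + (y−y_i)² + z² = d_i² (stations at z=0).
Subtracting the ELK sphere from TON and BGU: z² cancels, leaving linear equations in x and y:
-97.2 x + 139.4 y = 6392.03
168.8 x − 33.4 y = -4921.04
Solving: x ≈ -23.294, y ≈ 29.612 km (keep extra digits for the depth step; rounded: -23.3, 29.6).
Then from the ELK sphere: z² = 91.89² − (x + 37.7)² − (y + 52.2)² with x = -23.294, y = 29.612, so z ≈ 39.281 ≈ 39.3 km.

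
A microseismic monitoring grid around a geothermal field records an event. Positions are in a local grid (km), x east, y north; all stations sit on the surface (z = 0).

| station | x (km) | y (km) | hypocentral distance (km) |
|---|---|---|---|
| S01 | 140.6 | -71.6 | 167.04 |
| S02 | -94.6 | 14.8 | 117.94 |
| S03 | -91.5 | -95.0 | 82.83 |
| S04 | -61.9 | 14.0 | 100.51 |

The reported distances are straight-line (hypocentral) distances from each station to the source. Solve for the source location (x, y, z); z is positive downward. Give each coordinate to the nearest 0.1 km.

Each station gives a sphere (x−x_i)² + (y−y_i)² + z² = d_i² (stations at z=0).
Subtracting the S01 sphere from S02 and S03: z² cancels, leaving linear equations in x and y:
-470.4 x + 172.8 y = -1734.20
-464.2 x − 46.8 y = 13543.88
Solving: x ≈ -22.100, y ≈ -70.196 km (keep extra digits for the depth step; rounded: -22.1, -70.2).
Then from the S01 sphere: z² = 167.04² − (x − 140.6)² − (y + 71.6)² with x = -22.100, y = -70.196, so z ≈ 37.803 ≈ 37.8 km.

(-22.1, -70.2, 37.8)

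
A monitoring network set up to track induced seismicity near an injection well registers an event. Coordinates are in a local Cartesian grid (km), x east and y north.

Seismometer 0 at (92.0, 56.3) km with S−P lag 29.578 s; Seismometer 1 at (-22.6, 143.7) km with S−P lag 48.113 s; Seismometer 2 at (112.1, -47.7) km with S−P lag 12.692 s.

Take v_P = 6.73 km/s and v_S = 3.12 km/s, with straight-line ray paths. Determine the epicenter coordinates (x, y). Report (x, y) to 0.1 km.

x ≈ 82.9 km, y ≈ -115.5 km

Distance from S−P lag: d = Δt · v_P v_S / (v_P − v_S) = Δt · (6.73·3.12)/(6.73−3.12) ≈ 5.8165·Δt.
So d_Seismometer 0 = 172.04, d_Seismometer 1 = 279.85, d_Seismometer 2 = 73.82 km.
Circle about each station: (x − 92.0)² + (y − 56.3)² = 172.04²; (x + 22.6)² + (y − 143.7)² = 279.85²; (x − 112.1)² + (y + 47.7)² = 73.82².
Subtracting the Seismometer 0 equation from the Seismometer 1 and Seismometer 2 equations removes the quadratic terms:
-229.2 x + 174.8 y = -39191.50
40.2 x − 208.0 y = 27356.38
Solving the 2×2 system: x ≈ 82.9, y ≈ -115.5 km.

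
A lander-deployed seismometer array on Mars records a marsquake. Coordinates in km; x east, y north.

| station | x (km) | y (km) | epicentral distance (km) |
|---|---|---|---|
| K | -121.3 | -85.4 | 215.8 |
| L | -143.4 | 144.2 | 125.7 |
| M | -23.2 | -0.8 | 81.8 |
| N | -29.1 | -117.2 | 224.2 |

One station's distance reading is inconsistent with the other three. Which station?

M

Solve using three stations at a time. Using K, L, N (subtract circle equations pairwise → linear system) gives (x, y) ≈ (-23.4, 106.9).
Distances from that point to each station vs reported:
  K: calculated 215.8 vs reported 215.8 → residual 0.0 km
  L: calculated 125.6 vs reported 125.7 → residual 0.1 km
  M: calculated 107.7 vs reported 81.8 → residual 25.9 km
  N: calculated 224.2 vs reported 224.2 → residual 0.0 km
K, L, N are mutually consistent (residuals ≈ 0); M is off by 25.9 km.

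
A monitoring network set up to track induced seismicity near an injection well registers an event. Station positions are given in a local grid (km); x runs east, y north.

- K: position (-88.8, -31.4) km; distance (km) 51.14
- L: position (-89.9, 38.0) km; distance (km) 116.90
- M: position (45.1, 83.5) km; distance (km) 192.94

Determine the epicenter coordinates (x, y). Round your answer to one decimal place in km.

Circle about each station: (x + 88.8)² + (y + 31.4)² = 51.14²; (x + 89.9)² + (y − 38.0)² = 116.90²; (x − 45.1)² + (y − 83.5)² = 192.94².
Subtracting the K equation from the L and M equations removes the quadratic terms:
-2.2 x + 138.8 y = -10395.70
267.8 x + 229.8 y = -34475.68
Solving the 2×2 system: x ≈ -63.6, y ≈ -75.9 km.

(-63.6, -75.9)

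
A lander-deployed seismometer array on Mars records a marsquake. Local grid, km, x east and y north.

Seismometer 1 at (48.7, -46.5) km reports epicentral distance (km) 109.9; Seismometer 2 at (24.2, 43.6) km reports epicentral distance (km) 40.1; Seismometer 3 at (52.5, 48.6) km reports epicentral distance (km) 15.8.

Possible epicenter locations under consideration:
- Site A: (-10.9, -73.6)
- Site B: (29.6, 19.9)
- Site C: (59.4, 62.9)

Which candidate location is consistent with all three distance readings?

Site C

For each candidate, compare |candidate − station| to the reported distance:
Site A: residuals Seismometer 1 44.4, Seismometer 2 82.2, Seismometer 3 121.9 → max 121.9 km
Site B: residuals Seismometer 1 40.8, Seismometer 2 15.8, Seismometer 3 20.9 → max 40.8 km
Site C: residuals Seismometer 1 0.0, Seismometer 2 0.0, Seismometer 3 0.1 → max 0.1 km
Only Site C has all residuals ≈ 0.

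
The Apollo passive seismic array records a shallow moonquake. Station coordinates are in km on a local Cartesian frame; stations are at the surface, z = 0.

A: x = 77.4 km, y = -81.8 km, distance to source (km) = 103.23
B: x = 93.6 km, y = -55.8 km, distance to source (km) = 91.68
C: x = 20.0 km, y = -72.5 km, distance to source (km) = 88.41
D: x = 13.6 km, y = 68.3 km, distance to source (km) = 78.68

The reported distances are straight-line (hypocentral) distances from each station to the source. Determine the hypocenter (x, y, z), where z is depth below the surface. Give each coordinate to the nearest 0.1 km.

Each station gives a sphere (x−x_i)² + (y−y_i)² + z² = d_i² (stations at z=0).
Subtracting the A sphere from B and C: z² cancels, leaving linear equations in x and y:
32.4 x + 52.0 y = 1443.81
-114.8 x + 18.6 y = -4185.65
Solving: x ≈ 37.203, y ≈ 4.585 km (keep extra digits for the depth step; rounded: 37.2, 4.6).
Then from the A sphere: z² = 103.23² − (x − 77.4)² − (y + 81.8)² with x = 37.203, y = 4.585, so z ≈ 39.727 ≈ 39.7 km.
Check against D (with the unrounded solution): distance 78.71 ≈ 78.68 km. ✓

x ≈ 37.2 km, y ≈ 4.6 km, depth ≈ 39.7 km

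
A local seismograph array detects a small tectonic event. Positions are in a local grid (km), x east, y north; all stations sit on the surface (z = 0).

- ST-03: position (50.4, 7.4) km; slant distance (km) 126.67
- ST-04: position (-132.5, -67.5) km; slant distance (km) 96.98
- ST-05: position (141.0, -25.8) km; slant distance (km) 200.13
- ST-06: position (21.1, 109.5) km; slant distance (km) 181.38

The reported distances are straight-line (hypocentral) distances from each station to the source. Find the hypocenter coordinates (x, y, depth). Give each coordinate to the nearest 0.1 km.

Each station gives a sphere (x−x_i)² + (y−y_i)² + z² = d_i² (stations at z=0).
Subtracting the ST-03 sphere from ST-04 and ST-05: z² cancels, leaving linear equations in x and y:
-365.8 x − 149.8 y = 26157.75
181.2 x − 66.4 y = -6055.01
Solving: x ≈ -51.405, y ≈ -49.090 km (keep extra digits for the depth step; rounded: -51.4, -49.1).
Then from the ST-03 sphere: z² = 126.67² − (x − 50.4)² − (y − 7.4)² with x = -51.405, y = -49.090, so z ≈ 49.899 ≈ 49.9 km.
Check against ST-06 (with the unrounded solution): distance 181.38 ≈ 181.38 km. ✓

x ≈ -51.4 km, y ≈ -49.1 km, depth ≈ 49.9 km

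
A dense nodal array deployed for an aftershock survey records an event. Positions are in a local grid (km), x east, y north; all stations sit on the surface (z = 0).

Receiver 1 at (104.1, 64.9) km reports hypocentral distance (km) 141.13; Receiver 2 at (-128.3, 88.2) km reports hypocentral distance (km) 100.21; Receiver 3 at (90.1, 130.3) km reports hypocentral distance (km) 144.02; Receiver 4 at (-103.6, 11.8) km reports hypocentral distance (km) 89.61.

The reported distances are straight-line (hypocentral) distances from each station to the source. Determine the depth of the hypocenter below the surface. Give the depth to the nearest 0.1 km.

depth ≈ 25.5 km

Each station gives a sphere (x−x_i)² + (y−y_i)² + z² = d_i² (stations at z=0).
Subtracting the Receiver 1 sphere from Receiver 2 and Receiver 3: z² cancels, leaving linear equations in x and y:
-464.8 x + 46.6 y = 19066.94
-28.0 x + 130.8 y = 9223.20
Solving: x ≈ -34.697, y ≈ 63.086 km (keep extra digits for the depth step; rounded: -34.7, 63.1).
Then from the Receiver 1 sphere: z² = 141.13² − (x − 104.1)² − (y − 64.9)² with x = -34.697, y = 63.086, so z ≈ 25.491 ≈ 25.5 km.
Check against Receiver 4 (with the unrounded solution): distance 89.60 ≈ 89.61 km. ✓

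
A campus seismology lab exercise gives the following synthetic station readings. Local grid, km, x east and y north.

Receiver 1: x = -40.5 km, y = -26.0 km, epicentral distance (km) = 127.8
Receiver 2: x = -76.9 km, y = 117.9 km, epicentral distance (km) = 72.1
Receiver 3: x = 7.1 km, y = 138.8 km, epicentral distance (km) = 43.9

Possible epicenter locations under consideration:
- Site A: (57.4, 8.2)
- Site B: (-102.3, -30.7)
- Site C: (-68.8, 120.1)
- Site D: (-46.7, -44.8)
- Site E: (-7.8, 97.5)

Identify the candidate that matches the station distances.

Site E

For each candidate, compare |candidate − station| to the reported distance:
Site A: residuals Receiver 1 24.1, Receiver 2 101.3, Receiver 3 96.1 → max 101.3 km
Site B: residuals Receiver 1 65.8, Receiver 2 78.7, Receiver 3 157.8 → max 157.8 km
Site C: residuals Receiver 1 21.0, Receiver 2 63.7, Receiver 3 34.3 → max 63.7 km
Site D: residuals Receiver 1 108.0, Receiver 2 93.4, Receiver 3 147.4 → max 147.4 km
Site E: residuals Receiver 1 0.0, Receiver 2 0.1, Receiver 3 0.0 → max 0.1 km
Only Site E has all residuals ≈ 0.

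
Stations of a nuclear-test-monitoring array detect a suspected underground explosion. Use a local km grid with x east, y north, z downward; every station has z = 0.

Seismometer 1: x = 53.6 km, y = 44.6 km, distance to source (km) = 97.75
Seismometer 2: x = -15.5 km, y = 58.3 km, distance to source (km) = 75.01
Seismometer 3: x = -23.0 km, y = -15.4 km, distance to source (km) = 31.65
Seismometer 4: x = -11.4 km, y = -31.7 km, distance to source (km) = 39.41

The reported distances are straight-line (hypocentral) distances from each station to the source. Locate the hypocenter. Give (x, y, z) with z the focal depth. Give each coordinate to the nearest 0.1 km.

Each station gives a sphere (x−x_i)² + (y−y_i)² + z² = d_i² (stations at z=0).
Subtracting the Seismometer 1 sphere from Seismometer 2 and Seismometer 3: z² cancels, leaving linear equations in x and y:
-138.2 x + 27.4 y = 2705.58
-153.2 x − 120.0 y = 4457.38
Solving: x ≈ -21.500, y ≈ -9.697 km (keep extra digits for the depth step; rounded: -21.5, -9.7).
Then from the Seismometer 1 sphere: z² = 97.75² − (x − 53.6)² − (y − 44.6)² with x = -21.500, y = -9.697, so z ≈ 31.095 ≈ 31.1 km.
Check against Seismometer 4 (with the unrounded solution): distance 39.41 ≈ 39.41 km. ✓

(-21.5, -9.7, 31.1)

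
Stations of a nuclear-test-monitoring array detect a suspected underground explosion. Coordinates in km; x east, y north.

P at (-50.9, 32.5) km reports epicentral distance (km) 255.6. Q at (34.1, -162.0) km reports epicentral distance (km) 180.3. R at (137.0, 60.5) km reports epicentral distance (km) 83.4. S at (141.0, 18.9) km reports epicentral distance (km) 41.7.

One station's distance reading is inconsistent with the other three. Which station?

Solve using three stations at a time. Using Q, R, S (subtract circle equations pairwise → linear system) gives (x, y) ≈ (147.9, -22.1).
Distances from that point to each station vs reported:
  P: calculated 206.1 vs reported 255.6 → residual 49.5 km
  Q: calculated 180.3 vs reported 180.3 → residual 0.0 km
  R: calculated 83.4 vs reported 83.4 → residual 0.0 km
  S: calculated 41.6 vs reported 41.7 → residual 0.1 km
Q, R, S are mutually consistent (residuals ≈ 0); P is off by 49.5 km.

P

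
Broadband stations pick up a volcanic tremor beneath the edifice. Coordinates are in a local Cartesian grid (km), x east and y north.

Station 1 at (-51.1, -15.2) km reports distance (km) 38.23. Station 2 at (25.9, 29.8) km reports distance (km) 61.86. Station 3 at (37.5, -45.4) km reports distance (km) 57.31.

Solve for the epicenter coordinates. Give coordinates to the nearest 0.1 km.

x ≈ -13.0 km, y ≈ -18.3 km

Circle about each station: (x + 51.1)² + (y + 15.2)² = 38.23²; (x − 25.9)² + (y − 29.8)² = 61.86²; (x − 37.5)² + (y + 45.4)² = 57.31².
Subtracting the Station 1 equation from the Station 2 and Station 3 equations removes the quadratic terms:
154.0 x + 90.0 y = -3648.53
177.2 x − 60.4 y = -1197.74
Solving the 2×2 system: x ≈ -13.0, y ≈ -18.3 km.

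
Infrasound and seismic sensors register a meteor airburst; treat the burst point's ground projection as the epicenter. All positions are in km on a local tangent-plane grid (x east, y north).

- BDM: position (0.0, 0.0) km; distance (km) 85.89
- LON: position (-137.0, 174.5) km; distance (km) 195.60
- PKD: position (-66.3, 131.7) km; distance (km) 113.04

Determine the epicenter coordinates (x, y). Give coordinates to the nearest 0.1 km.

33.7 km east, 79.0 km north

Circle about each station: x² + y² = 85.89²; (x + 137.0)² + (y − 174.5)² = 195.60²; (x + 66.3)² + (y − 131.7)² = 113.04².
Subtracting the BDM equation from the LON and PKD equations removes the quadratic terms:
-274.0 x + 349.0 y = 18336.98
-132.6 x + 263.4 y = 16339.63
Solving the 2×2 system: x ≈ 33.7, y ≈ 79.0 km.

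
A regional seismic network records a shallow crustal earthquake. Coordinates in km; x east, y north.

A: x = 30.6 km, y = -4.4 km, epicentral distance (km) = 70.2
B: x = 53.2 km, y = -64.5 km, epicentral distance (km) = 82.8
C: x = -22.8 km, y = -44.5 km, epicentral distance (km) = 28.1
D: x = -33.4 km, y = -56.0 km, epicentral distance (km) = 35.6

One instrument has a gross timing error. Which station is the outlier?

Solve using three stations at a time. Using A, C, D (subtract circle equations pairwise → linear system) gives (x, y) ≈ (-37.8, -20.6).
Distances from that point to each station vs reported:
  A: calculated 70.2 vs reported 70.2 → residual 0.0 km
  B: calculated 101.0 vs reported 82.8 → residual 18.2 km
  C: calculated 28.2 vs reported 28.1 → residual 0.1 km
  D: calculated 35.7 vs reported 35.6 → residual 0.1 km
A, C, D are mutually consistent (residuals ≈ 0); B is off by 18.2 km.

B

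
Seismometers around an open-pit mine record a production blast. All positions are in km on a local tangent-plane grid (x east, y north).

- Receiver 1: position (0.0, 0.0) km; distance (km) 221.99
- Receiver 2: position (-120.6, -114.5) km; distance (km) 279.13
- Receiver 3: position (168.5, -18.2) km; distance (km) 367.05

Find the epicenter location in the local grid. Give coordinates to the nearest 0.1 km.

x ≈ -150.7 km, y ≈ 163.0 km

Circle about each station: x² + y² = 221.99²; (x + 120.6)² + (y + 114.5)² = 279.13²; (x − 168.5)² + (y + 18.2)² = 367.05².
Subtracting the Receiver 1 equation from the Receiver 2 and Receiver 3 equations removes the quadratic terms:
-241.2 x − 229.0 y = -979.39
337.0 x − 36.4 y = -56722.65
Solving the 2×2 system: x ≈ -150.7, y ≈ 163.0 km.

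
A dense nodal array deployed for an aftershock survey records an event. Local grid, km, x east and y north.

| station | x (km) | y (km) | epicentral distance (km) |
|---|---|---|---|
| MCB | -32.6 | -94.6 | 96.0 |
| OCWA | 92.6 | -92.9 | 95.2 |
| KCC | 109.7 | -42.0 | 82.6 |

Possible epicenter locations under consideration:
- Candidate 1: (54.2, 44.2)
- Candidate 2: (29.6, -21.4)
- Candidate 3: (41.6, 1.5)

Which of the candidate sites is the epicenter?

For each candidate, compare |candidate − station| to the reported distance:
Candidate 1: residuals MCB 67.7, OCWA 47.2, KCC 19.9 → max 67.7 km
Candidate 2: residuals MCB 0.1, OCWA 0.1, KCC 0.1 → max 0.1 km
Candidate 3: residuals MCB 25.4, OCWA 12.1, KCC 1.8 → max 25.4 km
Only Candidate 2 has all residuals ≈ 0.

Candidate 2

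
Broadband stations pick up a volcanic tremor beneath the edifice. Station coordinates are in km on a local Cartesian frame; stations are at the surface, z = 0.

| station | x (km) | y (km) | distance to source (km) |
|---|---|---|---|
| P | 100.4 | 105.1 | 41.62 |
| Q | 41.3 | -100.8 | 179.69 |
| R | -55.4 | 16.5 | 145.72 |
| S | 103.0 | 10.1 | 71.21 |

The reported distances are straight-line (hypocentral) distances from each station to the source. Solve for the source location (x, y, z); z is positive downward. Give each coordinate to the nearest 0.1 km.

Each station gives a sphere (x−x_i)² + (y−y_i)² + z² = d_i² (stations at z=0).
Subtracting the P sphere from Q and R: z² cancels, leaving linear equations in x and y:
-118.2 x − 411.8 y = -39816.11
-311.6 x − 177.2 y = -37286.85
Solving: x ≈ 77.295, y ≈ 74.502 km (keep extra digits for the depth step; rounded: 77.3, 74.5).
Then from the P sphere: z² = 41.62² − (x − 100.4)² − (y − 105.1)² with x = 77.295, y = 74.502, so z ≈ 16.191 ≈ 16.2 km.

(77.3, 74.5, 16.2)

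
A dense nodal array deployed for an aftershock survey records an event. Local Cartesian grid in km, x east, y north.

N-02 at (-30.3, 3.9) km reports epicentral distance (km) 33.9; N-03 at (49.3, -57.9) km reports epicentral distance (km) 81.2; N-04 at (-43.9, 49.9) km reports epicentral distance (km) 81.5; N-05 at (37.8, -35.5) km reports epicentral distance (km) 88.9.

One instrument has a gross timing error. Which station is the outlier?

Solve using three stations at a time. Using N-02, N-03, N-04 (subtract circle equations pairwise → linear system) gives (x, y) ≈ (-26.9, -29.8).
Distances from that point to each station vs reported:
  N-02: calculated 33.9 vs reported 33.9 → residual 0.0 km
  N-03: calculated 81.2 vs reported 81.2 → residual 0.0 km
  N-04: calculated 81.5 vs reported 81.5 → residual 0.0 km
  N-05: calculated 64.9 vs reported 88.9 → residual 24.0 km
N-02, N-03, N-04 are mutually consistent (residuals ≈ 0); N-05 is off by 24.0 km.

N-05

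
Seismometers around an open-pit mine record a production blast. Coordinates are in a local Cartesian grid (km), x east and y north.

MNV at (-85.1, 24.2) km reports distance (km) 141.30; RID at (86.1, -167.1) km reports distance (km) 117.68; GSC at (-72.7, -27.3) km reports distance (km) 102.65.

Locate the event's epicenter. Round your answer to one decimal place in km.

21.1 km east, -69.0 km north

Circle about each station: (x + 85.1)² + (y − 24.2)² = 141.30²; (x − 86.1)² + (y + 167.1)² = 117.68²; (x + 72.7)² + (y + 27.3)² = 102.65².
Subtracting the MNV equation from the RID and GSC equations removes the quadratic terms:
342.4 x − 382.6 y = 33625.08
24.8 x − 103.0 y = 7631.60
Solving the 2×2 system: x ≈ 21.1, y ≈ -69.0 km.
Check against MNV (with the unrounded x, y): √((x + 85.1)²+(y − 24.2)²) = 141.30 ≈ 141.30 km. ✓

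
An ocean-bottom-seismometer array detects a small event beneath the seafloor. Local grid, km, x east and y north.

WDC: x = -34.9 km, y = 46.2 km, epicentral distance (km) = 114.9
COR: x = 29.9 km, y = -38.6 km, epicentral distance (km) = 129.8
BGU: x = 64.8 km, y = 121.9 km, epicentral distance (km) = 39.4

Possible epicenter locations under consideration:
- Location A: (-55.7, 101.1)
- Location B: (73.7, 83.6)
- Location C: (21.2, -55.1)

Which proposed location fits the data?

Location B

For each candidate, compare |candidate − station| to the reported distance:
Location A: residuals WDC 56.2, COR 34.0, BGU 82.9 → max 82.9 km
Location B: residuals WDC 0.0, COR 0.0, BGU 0.1 → max 0.1 km
Location C: residuals WDC 0.9, COR 111.1, BGU 142.9 → max 142.9 km
Only Location B has all residuals ≈ 0.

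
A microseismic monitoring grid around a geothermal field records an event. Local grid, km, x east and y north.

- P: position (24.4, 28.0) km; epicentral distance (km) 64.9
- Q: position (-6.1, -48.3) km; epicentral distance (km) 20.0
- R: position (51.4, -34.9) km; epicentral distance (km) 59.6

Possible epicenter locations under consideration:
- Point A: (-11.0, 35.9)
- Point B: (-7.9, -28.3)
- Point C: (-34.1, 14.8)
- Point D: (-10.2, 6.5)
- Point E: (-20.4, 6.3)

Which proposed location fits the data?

Point B

For each candidate, compare |candidate − station| to the reported distance:
Point A: residuals P 28.6, Q 64.3, R 34.8 → max 64.3 km
Point B: residuals P 0.0, Q 0.1, R 0.1 → max 0.1 km
Point C: residuals P 4.9, Q 49.0, R 39.3 → max 49.0 km
Point D: residuals P 24.2, Q 35.0, R 14.6 → max 35.0 km
Point E: residuals P 15.1, Q 36.4, R 23.2 → max 36.4 km
Only Point B has all residuals ≈ 0.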